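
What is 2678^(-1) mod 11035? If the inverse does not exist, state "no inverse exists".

6457

Run Euclid on (11035, 2678):
11035 = 4·2678 + 323
2678 = 8·323 + 94
323 = 3·94 + 41
94 = 2·41 + 12
41 = 3·12 + 5
12 = 2·5 + 2
5 = 2·2 + 1
2 = 2·1 + 0
The gcd is 1. Working backward:
1 = 5 − 2·2
1 = −2·12 + 5·5
1 = 5·41 − 17·12
1 = −17·94 + 39·41
1 = 39·323 − 134·94
1 = −134·2678 + 1111·323
1 = 1111·11035 − 4578·2678
Thus 2678·(-4578) ≡ 1 (mod 11035); reducing, -4578 mod 11035 = 6457.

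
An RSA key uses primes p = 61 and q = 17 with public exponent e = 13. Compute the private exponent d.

517

φ(n) = (p−1)(q−1) = 60·16 = 960.
Need d with 13·d ≡ 1 (mod 960). Apply the extended Euclidean algorithm:
960 = 73·13 + 11
13 = 1·11 + 2
11 = 5·2 + 1
2 = 2·1 + 0
Back-substitute:
1 = 11 − 5·2
1 = −5·13 + 6·11
1 = 6·960 − 443·13
So 13·(-443) ≡ 1 (mod 960), hence d ≡ -443 ≡ 517 (mod 960).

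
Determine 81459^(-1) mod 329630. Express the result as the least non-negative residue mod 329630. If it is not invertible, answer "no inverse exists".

Euclidean algorithm on 329630, 81459:
329630 = 4·81459 + 3794
81459 = 21·3794 + 1785
3794 = 2·1785 + 224
1785 = 7·224 + 217
224 = 1·217 + 7
217 = 31·7 + 0
gcd(81459, 329630) = 7 ≠ 1, so 81459 has no multiplicative inverse modulo 329630.

no inverse exists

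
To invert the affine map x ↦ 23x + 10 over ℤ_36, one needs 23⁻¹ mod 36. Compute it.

11

Extended Euclidean algorithm:
36 = 1*23 + 13
23 = 1*13 + 10
13 = 1*10 + 3
10 = 3*3 + 1
3 = 3*1 + 0
The gcd is 1. Working backward:
1 = 10 − 3·3
1 = −3·13 + 4·10
1 = 4·23 − 7·13
1 = −7·36 + 11·23
So 23·11 ≡ 1 (mod 36).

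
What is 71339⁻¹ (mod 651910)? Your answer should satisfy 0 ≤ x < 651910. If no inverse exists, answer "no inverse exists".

Apply the Euclidean algorithm to 651910 and 71339:
651910 = 9×71339 + 9859
71339 = 7×9859 + 2326
9859 = 4×2326 + 555
2326 = 4×555 + 106
555 = 5×106 + 25
106 = 4×25 + 6
25 = 4×6 + 1
6 = 6×1 + 0
Since gcd(71339, 651910) = 1, back-substitute to write 1 as a combination:
1 = 25 − 4·6
1 = −4·106 + 17·25
1 = 17·555 − 89·106
1 = −89·2326 + 373·555
1 = 373·9859 − 1581·2326
1 = −1581·71339 + 11440·9859
1 = 11440·651910 − 104541·71339
Hence 71339⁻¹ ≡ -104541 ≡ 547369 (mod 651910).

547369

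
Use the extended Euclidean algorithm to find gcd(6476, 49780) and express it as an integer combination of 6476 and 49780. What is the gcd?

Repeated division:
49780 = 7×6476 + 4448
6476 = 1×4448 + 2028
4448 = 2×2028 + 392
2028 = 5×392 + 68
392 = 5×68 + 52
68 = 1×52 + 16
52 = 3×16 + 4
16 = 4×4 + 0
gcd(6476, 49780) = 4.
Express as a combination:
4 = 52 − 3·16
4 = −3·68 + 4·52
4 = 4·392 − 23·68
4 = −23·2028 + 119·392
4 = 119·4448 − 261·2028
4 = −261·6476 + 380·4448
4 = 380·49780 − 2921·6476
So 4 = (380)·49780 + (-2921)·6476.

4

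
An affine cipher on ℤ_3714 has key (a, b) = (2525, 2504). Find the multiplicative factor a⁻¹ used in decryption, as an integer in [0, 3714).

2855

Apply the Euclidean algorithm to 3714 and 2525:
3714 = 1*2525 + 1189
2525 = 2*1189 + 147
1189 = 8*147 + 13
147 = 11*13 + 4
13 = 3*4 + 1
4 = 4*1 + 0
Since gcd(2525, 3714) = 1, back-substitute to write 1 as a combination:
1 = 13 − 3·4
1 = −3·147 + 34·13
1 = 34·1189 − 275·147
1 = −275·2525 + 584·1189
1 = 584·3714 − 859·2525
Thus 2525·(-859) ≡ 1 (mod 3714); reducing, -859 mod 3714 = 2855.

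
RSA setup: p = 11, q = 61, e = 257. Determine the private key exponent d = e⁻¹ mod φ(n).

φ(n) = (p−1)(q−1) = 10·60 = 600.
Need d with 257·d ≡ 1 (mod 600). Apply the extended Euclidean algorithm:
600 = 2*257 + 86
257 = 2*86 + 85
86 = 1*85 + 1
85 = 85*1 + 0
Back-substitute:
1 = 86 − 85
1 = −257 + 3·86
1 = 3·600 − 7·257
So 257·(-7) ≡ 1 (mod 600), hence d ≡ -7 ≡ 593 (mod 600).

593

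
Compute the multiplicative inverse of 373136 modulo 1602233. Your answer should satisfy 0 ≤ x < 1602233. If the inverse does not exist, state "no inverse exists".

Apply the Euclidean algorithm to 1602233 and 373136:
1602233 = 4×373136 + 109689
373136 = 3×109689 + 44069
109689 = 2×44069 + 21551
44069 = 2×21551 + 967
21551 = 22×967 + 277
967 = 3×277 + 136
277 = 2×136 + 5
136 = 27×5 + 1
5 = 5×1 + 0
gcd = 1, so the inverse exists. Back-substitute:
1 = 136 − 27·5
1 = −27·277 + 55·136
1 = 55·967 − 192·277
1 = −192·21551 + 4279·967
1 = 4279·44069 − 8750·21551
1 = −8750·109689 + 21779·44069
1 = 21779·373136 − 74087·109689
1 = −74087·1602233 + 318127·373136
So 373136·318127 ≡ 1 (mod 1602233).

318127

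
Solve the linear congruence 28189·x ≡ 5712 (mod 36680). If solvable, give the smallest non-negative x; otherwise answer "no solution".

4168

First find gcd(28189, 36680):
36680 = 1*28189 + 8491
28189 = 3*8491 + 2716
8491 = 3*2716 + 343
2716 = 7*343 + 315
343 = 1*315 + 28
315 = 11*28 + 7
28 = 4*7 + 0
gcd = 7 and 7 | 5712, so solutions exist. Divide through by 7: 4027x ≡ 816 (mod 5240).
Now find 4027⁻¹ mod 5240:
5240 = 1×4027 + 1213
4027 = 3×1213 + 388
1213 = 3×388 + 49
388 = 7×49 + 45
49 = 1×45 + 4
45 = 11×4 + 1
4 = 4×1 + 0
Back-substitute:
1 = 45 − 11·4
1 = −11·49 + 12·45
1 = 12·388 − 95·49
1 = −95·1213 + 297·388
1 = 297·4027 − 986·1213
1 = −986·5240 + 1283·4027
So 4027⁻¹ ≡ 1283 (mod 5240).
Then x ≡ 1283·816 ≡ 4168 (mod 5240); the smallest non-negative solution is x = 4168.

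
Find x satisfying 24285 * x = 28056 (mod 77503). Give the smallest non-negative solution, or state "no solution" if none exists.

First find gcd(24285, 77503):
77503 = 3·24285 + 4648
24285 = 5·4648 + 1045
4648 = 4·1045 + 468
1045 = 2·468 + 109
468 = 4·109 + 32
109 = 3·32 + 13
32 = 2·13 + 6
13 = 2·6 + 1
6 = 6·1 + 0
gcd = 1, so a unique solution mod 77503 exists.
Back-substitute for the Bézout coefficients:
1 = 13 − 2·6
1 = −2·32 + 5·13
1 = 5·109 − 17·32
1 = −17·468 + 73·109
1 = 73·1045 − 163·468
1 = −163·4648 + 725·1045
1 = 725·24285 − 3788·4648
1 = −3788·77503 + 12089·24285
So 24285·(12089) ≡ 1 (mod 77503), giving 24285⁻¹ ≡ 12089.
x ≡ 24285⁻¹·28056 ≡ 12089·28056 ≡ 15856 (mod 77503).

15856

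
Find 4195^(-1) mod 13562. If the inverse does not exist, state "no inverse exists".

Run Euclid on (13562, 4195):
13562 = 3·4195 + 977
4195 = 4·977 + 287
977 = 3·287 + 116
287 = 2·116 + 55
116 = 2·55 + 6
55 = 9·6 + 1
6 = 6·1 + 0
Since gcd(4195, 13562) = 1, back-substitute to write 1 as a combination:
1 = 55 − 9·6
1 = −9·116 + 19·55
1 = 19·287 − 47·116
1 = −47·977 + 160·287
1 = 160·4195 − 687·977
1 = −687·13562 + 2221·4195
So 4195·2221 ≡ 1 (mod 13562).

2221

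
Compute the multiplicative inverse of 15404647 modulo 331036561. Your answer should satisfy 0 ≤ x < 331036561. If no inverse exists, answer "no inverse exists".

36285447

Extended Euclidean algorithm:
331036561 = 21×15404647 + 7538974
15404647 = 2×7538974 + 326699
7538974 = 23×326699 + 24897
326699 = 13×24897 + 3038
24897 = 8×3038 + 593
3038 = 5×593 + 73
593 = 8×73 + 9
73 = 8×9 + 1
9 = 9×1 + 0
The gcd is 1. Working backward:
1 = 73 − 8·9
1 = −8·593 + 65·73
1 = 65·3038 − 333·593
1 = −333·24897 + 2729·3038
1 = 2729·326699 − 35810·24897
1 = −35810·7538974 + 826359·326699
1 = 826359·15404647 − 1688528·7538974
1 = −1688528·331036561 + 36285447·15404647
So 15404647·36285447 ≡ 1 (mod 331036561).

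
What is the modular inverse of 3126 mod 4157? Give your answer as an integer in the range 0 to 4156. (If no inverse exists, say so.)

Extended Euclidean algorithm:
4157 = 1*3126 + 1031
3126 = 3*1031 + 33
1031 = 31*33 + 8
33 = 4*8 + 1
8 = 8*1 + 0
gcd = 1, so the inverse exists. Back-substitute:
1 = 33 − 4·8
1 = −4·1031 + 125·33
1 = 125·3126 − 379·1031
1 = −379·4157 + 504·3126
So 3126·504 ≡ 1 (mod 4157).

504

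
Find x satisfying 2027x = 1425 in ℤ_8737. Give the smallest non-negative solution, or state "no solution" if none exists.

First find gcd(2027, 8737):
8737 = 4×2027 + 629
2027 = 3×629 + 140
629 = 4×140 + 69
140 = 2×69 + 2
69 = 34×2 + 1
2 = 2×1 + 0
gcd = 1, so a unique solution mod 8737 exists.
Back-substitute for the Bézout coefficients:
1 = 69 − 34·2
1 = −34·140 + 69·69
1 = 69·629 − 310·140
1 = −310·2027 + 999·629
1 = 999·8737 − 4306·2027
So 2027·(-4306) ≡ 1 (mod 8737), giving 2027⁻¹ ≡ 4431.
x ≡ 2027⁻¹·1425 ≡ 4431·1425 ≡ 6061 (mod 8737).

6061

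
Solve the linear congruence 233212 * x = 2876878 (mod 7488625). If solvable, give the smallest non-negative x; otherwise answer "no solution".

First find gcd(233212, 7488625):
7488625 = 32·233212 + 25841
233212 = 9·25841 + 643
25841 = 40·643 + 121
643 = 5·121 + 38
121 = 3·38 + 7
38 = 5·7 + 3
7 = 2·3 + 1
3 = 3·1 + 0
gcd = 1, so a unique solution mod 7488625 exists.
Back-substitute for the Bézout coefficients:
1 = 7 − 2·3
1 = −2·38 + 11·7
1 = 11·121 − 35·38
1 = −35·643 + 186·121
1 = 186·25841 − 7475·643
1 = −7475·233212 + 67461·25841
1 = 67461·7488625 − 2166227·233212
So 233212·(-2166227) ≡ 1 (mod 7488625), giving 233212⁻¹ ≡ 5322398.
x ≡ 233212⁻¹·2876878 ≡ 5322398·2876878 ≡ 3016694 (mod 7488625).

3016694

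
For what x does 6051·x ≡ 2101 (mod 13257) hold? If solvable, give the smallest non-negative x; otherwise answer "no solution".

gcd(6051, 13257):
13257 = 2·6051 + 1155
6051 = 5·1155 + 276
1155 = 4·276 + 51
276 = 5·51 + 21
51 = 2·21 + 9
21 = 2·9 + 3
9 = 3·3 + 0
gcd = 3, but 3 ∤ 2101, so the congruence has no solution.

no solution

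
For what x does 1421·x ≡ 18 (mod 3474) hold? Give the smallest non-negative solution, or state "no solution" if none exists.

1638

First find gcd(1421, 3474):
3474 = 2*1421 + 632
1421 = 2*632 + 157
632 = 4*157 + 4
157 = 39*4 + 1
4 = 4*1 + 0
gcd = 1, so a unique solution mod 3474 exists.
Back-substitute for the Bézout coefficients:
1 = 157 − 39·4
1 = −39·632 + 157·157
1 = 157·1421 − 353·632
1 = −353·3474 + 863·1421
So 1421·(863) ≡ 1 (mod 3474), giving 1421⁻¹ ≡ 863.
x ≡ 1421⁻¹·18 ≡ 863·18 ≡ 1638 (mod 3474).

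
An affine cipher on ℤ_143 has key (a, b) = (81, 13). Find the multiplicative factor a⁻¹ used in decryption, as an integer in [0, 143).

Extended Euclidean algorithm:
143 = 1·81 + 62
81 = 1·62 + 19
62 = 3·19 + 5
19 = 3·5 + 4
5 = 1·4 + 1
4 = 4·1 + 0
gcd = 1, so the inverse exists. Back-substitute:
1 = 5 − 4
1 = −19 + 4·5
1 = 4·62 − 13·19
1 = −13·81 + 17·62
1 = 17·143 − 30·81
Thus 81·(-30) ≡ 1 (mod 143); reducing, -30 mod 143 = 113.

113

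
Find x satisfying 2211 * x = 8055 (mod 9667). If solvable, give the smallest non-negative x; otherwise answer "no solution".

First find gcd(2211, 9667):
9667 = 4*2211 + 823
2211 = 2*823 + 565
823 = 1*565 + 258
565 = 2*258 + 49
258 = 5*49 + 13
49 = 3*13 + 10
13 = 1*10 + 3
10 = 3*3 + 1
3 = 3*1 + 0
gcd = 1, so a unique solution mod 9667 exists.
Back-substitute for the Bézout coefficients:
1 = 10 − 3·3
1 = −3·13 + 4·10
1 = 4·49 − 15·13
1 = −15·258 + 79·49
1 = 79·565 − 173·258
1 = −173·823 + 252·565
1 = 252·2211 − 677·823
1 = −677·9667 + 2960·2211
So 2211·(2960) ≡ 1 (mod 9667), giving 2211⁻¹ ≡ 2960.
x ≡ 2211⁻¹·8055 ≡ 2960·8055 ≡ 3978 (mod 9667).

3978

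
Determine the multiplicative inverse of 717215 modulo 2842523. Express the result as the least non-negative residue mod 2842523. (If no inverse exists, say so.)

692040

Apply the Euclidean algorithm to 2842523 and 717215:
2842523 = 3×717215 + 690878
717215 = 1×690878 + 26337
690878 = 26×26337 + 6116
26337 = 4×6116 + 1873
6116 = 3×1873 + 497
1873 = 3×497 + 382
497 = 1×382 + 115
382 = 3×115 + 37
115 = 3×37 + 4
37 = 9×4 + 1
4 = 4×1 + 0
Since gcd(717215, 2842523) = 1, back-substitute to write 1 as a combination:
1 = 37 − 9·4
1 = −9·115 + 28·37
1 = 28·382 − 93·115
1 = −93·497 + 121·382
1 = 121·1873 − 456·497
1 = −456·6116 + 1489·1873
1 = 1489·26337 − 6412·6116
1 = −6412·690878 + 168201·26337
1 = 168201·717215 − 174613·690878
1 = −174613·2842523 + 692040·717215
So 717215·692040 ≡ 1 (mod 2842523).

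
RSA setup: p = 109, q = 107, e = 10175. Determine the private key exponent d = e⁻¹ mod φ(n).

φ(n) = (p−1)(q−1) = 108·106 = 11448.
Need d with 10175·d ≡ 1 (mod 11448). Apply the extended Euclidean algorithm:
11448 = 1·10175 + 1273
10175 = 7·1273 + 1264
1273 = 1·1264 + 9
1264 = 140·9 + 4
9 = 2·4 + 1
4 = 4·1 + 0
Back-substitute:
1 = 9 − 2·4
1 = −2·1264 + 281·9
1 = 281·1273 − 283·1264
1 = −283·10175 + 2262·1273
1 = 2262·11448 − 2545·10175
So 10175·(-2545) ≡ 1 (mod 11448), hence d ≡ -2545 ≡ 8903 (mod 11448).

8903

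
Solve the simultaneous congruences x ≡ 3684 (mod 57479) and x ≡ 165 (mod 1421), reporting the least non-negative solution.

41101169

Write x = 3684 + 57479·k. Then 57479·k ≡ 165 − 3684 ≡ 744 (mod 1421).
Need 57479⁻¹ mod 1421. Extended Euclid on (1421, 639):
1421 = 2·639 + 143
639 = 4·143 + 67
143 = 2·67 + 9
67 = 7·9 + 4
9 = 2·4 + 1
4 = 4·1 + 0
Back-substitute:
1 = 9 − 2·4
1 = −2·67 + 15·9
1 = 15·143 − 32·67
1 = −32·639 + 143·143
1 = 143·1421 − 318·639
57479⁻¹ ≡ 1103 (mod 1421), so k ≡ 1103·744 ≡ 715 (mod 1421).
x = 3684 + 57479·715 = 41101169.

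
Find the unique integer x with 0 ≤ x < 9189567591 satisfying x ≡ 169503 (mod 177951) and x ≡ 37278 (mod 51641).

1415413806

Write x = 169503 + 177951·k. Then 177951·k ≡ 37278 − 169503 ≡ 22698 (mod 51641).
Need 177951⁻¹ mod 51641. Extended Euclid on (51641, 23028):
51641 = 2·23028 + 5585
23028 = 4·5585 + 688
5585 = 8·688 + 81
688 = 8·81 + 40
81 = 2·40 + 1
40 = 40·1 + 0
Back-substitute:
1 = 81 − 2·40
1 = −2·688 + 17·81
1 = 17·5585 − 138·688
1 = −138·23028 + 569·5585
1 = 569·51641 − 1276·23028
177951⁻¹ ≡ 50365 (mod 51641), so k ≡ 50365·22698 ≡ 7953 (mod 51641).
x = 169503 + 177951·7953 = 1415413806.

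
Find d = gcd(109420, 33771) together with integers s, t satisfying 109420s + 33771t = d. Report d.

Euclidean algorithm:
109420 = 3*33771 + 8107
33771 = 4*8107 + 1343
8107 = 6*1343 + 49
1343 = 27*49 + 20
49 = 2*20 + 9
20 = 2*9 + 2
9 = 4*2 + 1
2 = 2*1 + 0
gcd(109420, 33771) = 1.
Express as a combination:
1 = 9 − 4·2
1 = −4·20 + 9·9
1 = 9·49 − 22·20
1 = −22·1343 + 603·49
1 = 603·8107 − 3640·1343
1 = −3640·33771 + 15163·8107
1 = 15163·109420 − 49129·33771
So 1 = (15163)·109420 + (-49129)·33771.

1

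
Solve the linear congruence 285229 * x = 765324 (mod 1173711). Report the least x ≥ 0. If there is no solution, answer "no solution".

18195

First find gcd(285229, 1173711):
1173711 = 4·285229 + 32795
285229 = 8·32795 + 22869
32795 = 1·22869 + 9926
22869 = 2·9926 + 3017
9926 = 3·3017 + 875
3017 = 3·875 + 392
875 = 2·392 + 91
392 = 4·91 + 28
91 = 3·28 + 7
28 = 4·7 + 0
gcd = 7 and 7 | 765324, so solutions exist. Divide through by 7: 40747x ≡ 109332 (mod 167673).
Now find 40747⁻¹ mod 167673:
167673 = 4×40747 + 4685
40747 = 8×4685 + 3267
4685 = 1×3267 + 1418
3267 = 2×1418 + 431
1418 = 3×431 + 125
431 = 3×125 + 56
125 = 2×56 + 13
56 = 4×13 + 4
13 = 3×4 + 1
4 = 4×1 + 0
Back-substitute:
1 = 13 − 3·4
1 = −3·56 + 13·13
1 = 13·125 − 29·56
1 = −29·431 + 100·125
1 = 100·1418 − 329·431
1 = −329·3267 + 758·1418
1 = 758·4685 − 1087·3267
1 = −1087·40747 + 9454·4685
1 = 9454·167673 − 38903·40747
So 40747·(-38903) ≡ 1 (mod 167673), i.e. 40747⁻¹ ≡ 128770.
Then x ≡ 128770·109332 ≡ 18195 (mod 167673); the smallest non-negative solution is x = 18195.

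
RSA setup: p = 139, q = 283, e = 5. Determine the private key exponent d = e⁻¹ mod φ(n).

φ(n) = (p−1)(q−1) = 138·282 = 38916.
Need d with 5·d ≡ 1 (mod 38916). Apply the extended Euclidean algorithm:
38916 = 7783×5 + 1
5 = 5×1 + 0
Back-substitute:
1 = 38916 − 7783·5
So 5·(-7783) ≡ 1 (mod 38916), hence d ≡ -7783 ≡ 31133 (mod 38916).

31133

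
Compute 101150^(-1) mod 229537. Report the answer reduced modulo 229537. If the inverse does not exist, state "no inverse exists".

no inverse exists

Euclidean algorithm on 229537, 101150:
229537 = 2×101150 + 27237
101150 = 3×27237 + 19439
27237 = 1×19439 + 7798
19439 = 2×7798 + 3843
7798 = 2×3843 + 112
3843 = 34×112 + 35
112 = 3×35 + 7
35 = 5×7 + 0
Since gcd = 7 > 1, 101150 is not a unit mod 229537.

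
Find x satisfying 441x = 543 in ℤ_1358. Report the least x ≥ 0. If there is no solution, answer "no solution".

no solution

gcd(441, 1358):
1358 = 3·441 + 35
441 = 12·35 + 21
35 = 1·21 + 14
21 = 1·14 + 7
14 = 2·7 + 0
gcd = 7, but 7 ∤ 543, so the congruence has no solution.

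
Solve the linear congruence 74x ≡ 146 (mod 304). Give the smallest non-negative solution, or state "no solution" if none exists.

First find gcd(74, 304):
304 = 4×74 + 8
74 = 9×8 + 2
8 = 4×2 + 0
gcd = 2 and 2 | 146, so solutions exist. Divide through by 2: 37x ≡ 73 (mod 152).
Now find 37⁻¹ mod 152:
152 = 4*37 + 4
37 = 9*4 + 1
4 = 4*1 + 0
Back-substitute:
1 = 37 − 9·4
1 = −9·152 + 37·37
So 37⁻¹ ≡ 37 (mod 152).
Then x ≡ 37·73 ≡ 117 (mod 152); the smallest non-negative solution is x = 117.

117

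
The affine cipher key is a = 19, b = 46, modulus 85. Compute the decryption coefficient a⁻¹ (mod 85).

Extended Euclidean algorithm:
85 = 4·19 + 9
19 = 2·9 + 1
9 = 9·1 + 0
gcd = 1, so the inverse exists. Back-substitute:
1 = 19 − 2·9
1 = −2·85 + 9·19
So 19·9 ≡ 1 (mod 85).

9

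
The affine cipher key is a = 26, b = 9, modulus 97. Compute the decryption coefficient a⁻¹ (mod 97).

Extended Euclidean algorithm:
97 = 3·26 + 19
26 = 1·19 + 7
19 = 2·7 + 5
7 = 1·5 + 2
5 = 2·2 + 1
2 = 2·1 + 0
The gcd is 1. Working backward:
1 = 5 − 2·2
1 = −2·7 + 3·5
1 = 3·19 − 8·7
1 = −8·26 + 11·19
1 = 11·97 − 41·26
Hence 26⁻¹ ≡ -41 ≡ 56 (mod 97).

56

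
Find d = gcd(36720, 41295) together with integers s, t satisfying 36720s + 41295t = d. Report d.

Apply Euclid's algorithm to 41295 and 36720:
41295 = 1*36720 + 4575
36720 = 8*4575 + 120
4575 = 38*120 + 15
120 = 8*15 + 0
gcd(36720, 41295) = 15.
Working backward:
15 = 4575 − 38·120
15 = −38·36720 + 305·4575
15 = 305·41295 − 343·36720
So 15 = (305)·41295 + (-343)·36720.

15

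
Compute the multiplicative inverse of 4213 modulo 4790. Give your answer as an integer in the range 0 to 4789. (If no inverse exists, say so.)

Run Euclid on (4790, 4213):
4790 = 1·4213 + 577
4213 = 7·577 + 174
577 = 3·174 + 55
174 = 3·55 + 9
55 = 6·9 + 1
9 = 9·1 + 0
The gcd is 1. Working backward:
1 = 55 − 6·9
1 = −6·174 + 19·55
1 = 19·577 − 63·174
1 = −63·4213 + 460·577
1 = 460·4790 − 523·4213
So 4213·(-523) ≡ 1 (mod 4790), and -523 ≡ 4267 (mod 4790).

4267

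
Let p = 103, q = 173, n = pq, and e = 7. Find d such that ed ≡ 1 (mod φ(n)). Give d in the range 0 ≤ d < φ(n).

φ(n) = (p−1)(q−1) = 102·172 = 17544.
Need d with 7·d ≡ 1 (mod 17544). Apply the extended Euclidean algorithm:
17544 = 2506×7 + 2
7 = 3×2 + 1
2 = 2×1 + 0
Back-substitute:
1 = 7 − 3·2
1 = −3·17544 + 7519·7
So 7·7519 ≡ 1 (mod 17544), hence d = 7519.

7519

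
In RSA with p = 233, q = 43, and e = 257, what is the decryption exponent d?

8417

φ(n) = (p−1)(q−1) = 232·42 = 9744.
Need d with 257·d ≡ 1 (mod 9744). Apply the extended Euclidean algorithm:
9744 = 37*257 + 235
257 = 1*235 + 22
235 = 10*22 + 15
22 = 1*15 + 7
15 = 2*7 + 1
7 = 7*1 + 0
Back-substitute:
1 = 15 − 2·7
1 = −2·22 + 3·15
1 = 3·235 − 32·22
1 = −32·257 + 35·235
1 = 35·9744 − 1327·257
So 257·(-1327) ≡ 1 (mod 9744), hence d ≡ -1327 ≡ 8417 (mod 9744).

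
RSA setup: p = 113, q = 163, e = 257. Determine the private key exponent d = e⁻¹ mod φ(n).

φ(n) = (p−1)(q−1) = 112·162 = 18144.
Need d with 257·d ≡ 1 (mod 18144). Apply the extended Euclidean algorithm:
18144 = 70·257 + 154
257 = 1·154 + 103
154 = 1·103 + 51
103 = 2·51 + 1
51 = 51·1 + 0
Back-substitute:
1 = 103 − 2·51
1 = −2·154 + 3·103
1 = 3·257 − 5·154
1 = −5·18144 + 353·257
So 257·353 ≡ 1 (mod 18144), hence d = 353.

353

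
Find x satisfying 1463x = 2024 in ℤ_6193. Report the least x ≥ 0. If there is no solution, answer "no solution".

285

First find gcd(1463, 6193):
6193 = 4×1463 + 341
1463 = 4×341 + 99
341 = 3×99 + 44
99 = 2×44 + 11
44 = 4×11 + 0
gcd = 11 and 11 | 2024, so solutions exist. Divide through by 11: 133x ≡ 184 (mod 563).
Now find 133⁻¹ mod 563:
563 = 4·133 + 31
133 = 4·31 + 9
31 = 3·9 + 4
9 = 2·4 + 1
4 = 4·1 + 0
Back-substitute:
1 = 9 − 2·4
1 = −2·31 + 7·9
1 = 7·133 − 30·31
1 = −30·563 + 127·133
So 133⁻¹ ≡ 127 (mod 563).
Then x ≡ 127·184 ≡ 285 (mod 563); the smallest non-negative solution is x = 285.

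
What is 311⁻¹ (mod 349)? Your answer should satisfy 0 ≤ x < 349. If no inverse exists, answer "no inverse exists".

101

gcd(349, 311) by repeated division:
349 = 1*311 + 38
311 = 8*38 + 7
38 = 5*7 + 3
7 = 2*3 + 1
3 = 3*1 + 0
Since gcd(311, 349) = 1, back-substitute to write 1 as a combination:
1 = 7 − 2·3
1 = −2·38 + 11·7
1 = 11·311 − 90·38
1 = −90·349 + 101·311
So 311·101 ≡ 1 (mod 349).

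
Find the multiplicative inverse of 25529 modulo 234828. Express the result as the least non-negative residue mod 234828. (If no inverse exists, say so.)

Run Euclid on (234828, 25529):
234828 = 9×25529 + 5067
25529 = 5×5067 + 194
5067 = 26×194 + 23
194 = 8×23 + 10
23 = 2×10 + 3
10 = 3×3 + 1
3 = 3×1 + 0
gcd = 1, so the inverse exists. Back-substitute:
1 = 10 − 3·3
1 = −3·23 + 7·10
1 = 7·194 − 59·23
1 = −59·5067 + 1541·194
1 = 1541·25529 − 7764·5067
1 = −7764·234828 + 71417·25529
So 25529·71417 ≡ 1 (mod 234828).

71417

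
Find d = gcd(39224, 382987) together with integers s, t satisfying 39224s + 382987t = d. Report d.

Repeated division:
382987 = 9×39224 + 29971
39224 = 1×29971 + 9253
29971 = 3×9253 + 2212
9253 = 4×2212 + 405
2212 = 5×405 + 187
405 = 2×187 + 31
187 = 6×31 + 1
31 = 31×1 + 0
gcd(39224, 382987) = 1.
Back-substituting:
1 = 187 − 6·31
1 = −6·405 + 13·187
1 = 13·2212 − 71·405
1 = −71·9253 + 297·2212
1 = 297·29971 − 962·9253
1 = −962·39224 + 1259·29971
1 = 1259·382987 − 12293·39224
So 1 = (1259)·382987 + (-12293)·39224.

1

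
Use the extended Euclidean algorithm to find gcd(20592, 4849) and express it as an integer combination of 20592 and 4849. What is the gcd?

Euclidean algorithm:
20592 = 4·4849 + 1196
4849 = 4·1196 + 65
1196 = 18·65 + 26
65 = 2·26 + 13
26 = 2·13 + 0
gcd(20592, 4849) = 13.
Express as a combination:
13 = 65 − 2·26
13 = −2·1196 + 37·65
13 = 37·4849 − 150·1196
13 = −150·20592 + 637·4849
So 13 = (-150)·20592 + (637)·4849.

13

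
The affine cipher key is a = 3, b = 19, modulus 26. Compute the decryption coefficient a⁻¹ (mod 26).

gcd(26, 3) by repeated division:
26 = 8·3 + 2
3 = 1·2 + 1
2 = 2·1 + 0
Since gcd(3, 26) = 1, back-substitute to write 1 as a combination:
1 = 3 − 2
1 = −26 + 9·3
So 3·9 ≡ 1 (mod 26).

9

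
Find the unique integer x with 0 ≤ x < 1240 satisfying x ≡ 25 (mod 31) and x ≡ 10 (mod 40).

Write x = 25 + 31·k. Then 31·k ≡ 10 − 25 ≡ 25 (mod 40).
Need 31⁻¹ mod 40. Extended Euclid on (40, 31):
40 = 1·31 + 9
31 = 3·9 + 4
9 = 2·4 + 1
4 = 4·1 + 0
Back-substitute:
1 = 9 − 2·4
1 = −2·31 + 7·9
1 = 7·40 − 9·31
31⁻¹ ≡ 31 (mod 40), so k ≡ 31·25 ≡ 15 (mod 40).
x = 25 + 31·15 = 490.

490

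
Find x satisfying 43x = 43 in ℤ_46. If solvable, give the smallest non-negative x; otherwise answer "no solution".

First find gcd(43, 46):
46 = 1×43 + 3
43 = 14×3 + 1
3 = 3×1 + 0
gcd = 1, so a unique solution mod 46 exists.
Back-substitute for the Bézout coefficients:
1 = 43 − 14·3
1 = −14·46 + 15·43
So 43·(15) ≡ 1 (mod 46), giving 43⁻¹ ≡ 15.
x ≡ 43⁻¹·43 ≡ 15·43 ≡ 1 (mod 46).

1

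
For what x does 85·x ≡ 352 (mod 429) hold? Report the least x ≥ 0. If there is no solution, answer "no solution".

First find gcd(85, 429):
429 = 5×85 + 4
85 = 21×4 + 1
4 = 4×1 + 0
gcd = 1, so a unique solution mod 429 exists.
Back-substitute for the Bézout coefficients:
1 = 85 − 21·4
1 = −21·429 + 106·85
So 85·(106) ≡ 1 (mod 429), giving 85⁻¹ ≡ 106.
x ≡ 85⁻¹·352 ≡ 106·352 ≡ 418 (mod 429).

418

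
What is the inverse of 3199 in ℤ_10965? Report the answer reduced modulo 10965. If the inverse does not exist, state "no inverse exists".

10444

Run Euclid on (10965, 3199):
10965 = 3·3199 + 1368
3199 = 2·1368 + 463
1368 = 2·463 + 442
463 = 1·442 + 21
442 = 21·21 + 1
21 = 21·1 + 0
The gcd is 1. Working backward:
1 = 442 − 21·21
1 = −21·463 + 22·442
1 = 22·1368 − 65·463
1 = −65·3199 + 152·1368
1 = 152·10965 − 521·3199
Hence 3199⁻¹ ≡ -521 ≡ 10444 (mod 10965).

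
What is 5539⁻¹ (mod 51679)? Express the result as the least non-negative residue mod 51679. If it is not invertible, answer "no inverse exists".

35706

Extended Euclidean algorithm:
51679 = 9·5539 + 1828
5539 = 3·1828 + 55
1828 = 33·55 + 13
55 = 4·13 + 3
13 = 4·3 + 1
3 = 3·1 + 0
Since gcd(5539, 51679) = 1, back-substitute to write 1 as a combination:
1 = 13 − 4·3
1 = −4·55 + 17·13
1 = 17·1828 − 565·55
1 = −565·5539 + 1712·1828
1 = 1712·51679 − 15973·5539
Hence 5539⁻¹ ≡ -15973 ≡ 35706 (mod 51679).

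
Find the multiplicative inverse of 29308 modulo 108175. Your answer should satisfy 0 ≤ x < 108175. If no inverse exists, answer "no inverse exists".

81397

Run Euclid on (108175, 29308):
108175 = 3×29308 + 20251
29308 = 1×20251 + 9057
20251 = 2×9057 + 2137
9057 = 4×2137 + 509
2137 = 4×509 + 101
509 = 5×101 + 4
101 = 25×4 + 1
4 = 4×1 + 0
Since gcd(29308, 108175) = 1, back-substitute to write 1 as a combination:
1 = 101 − 25·4
1 = −25·509 + 126·101
1 = 126·2137 − 529·509
1 = −529·9057 + 2242·2137
1 = 2242·20251 − 5013·9057
1 = −5013·29308 + 7255·20251
1 = 7255·108175 − 26778·29308
So 29308·(-26778) ≡ 1 (mod 108175), and -26778 ≡ 81397 (mod 108175).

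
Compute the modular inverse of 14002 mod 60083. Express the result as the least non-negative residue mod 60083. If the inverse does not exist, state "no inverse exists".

gcd(60083, 14002) by repeated division:
60083 = 4·14002 + 4075
14002 = 3·4075 + 1777
4075 = 2·1777 + 521
1777 = 3·521 + 214
521 = 2·214 + 93
214 = 2·93 + 28
93 = 3·28 + 9
28 = 3·9 + 1
9 = 9·1 + 0
The gcd is 1. Working backward:
1 = 28 − 3·9
1 = −3·93 + 10·28
1 = 10·214 − 23·93
1 = −23·521 + 56·214
1 = 56·1777 − 191·521
1 = −191·4075 + 438·1777
1 = 438·14002 − 1505·4075
1 = −1505·60083 + 6458·14002
So 14002·6458 ≡ 1 (mod 60083).

6458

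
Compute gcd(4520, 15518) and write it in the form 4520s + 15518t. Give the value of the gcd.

Euclidean algorithm:
15518 = 3*4520 + 1958
4520 = 2*1958 + 604
1958 = 3*604 + 146
604 = 4*146 + 20
146 = 7*20 + 6
20 = 3*6 + 2
6 = 3*2 + 0
gcd(4520, 15518) = 2.
Working backward:
2 = 20 − 3·6
2 = −3·146 + 22·20
2 = 22·604 − 91·146
2 = −91·1958 + 295·604
2 = 295·4520 − 681·1958
2 = −681·15518 + 2338·4520
So 2 = (-681)·15518 + (2338)·4520.

2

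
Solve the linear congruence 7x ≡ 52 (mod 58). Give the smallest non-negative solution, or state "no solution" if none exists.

First find gcd(7, 58):
58 = 8×7 + 2
7 = 3×2 + 1
2 = 2×1 + 0
gcd = 1, so a unique solution mod 58 exists.
Back-substitute for the Bézout coefficients:
1 = 7 − 3·2
1 = −3·58 + 25·7
So 7·(25) ≡ 1 (mod 58), giving 7⁻¹ ≡ 25.
x ≡ 7⁻¹·52 ≡ 25·52 ≡ 24 (mod 58).

24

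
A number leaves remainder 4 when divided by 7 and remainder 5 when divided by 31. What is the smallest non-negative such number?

Write x = 4 + 7·k. Then 7·k ≡ 5 − 4 ≡ 1 (mod 31).
Need 7⁻¹ mod 31. Extended Euclid on (31, 7):
31 = 4·7 + 3
7 = 2·3 + 1
3 = 3·1 + 0
Back-substitute:
1 = 7 − 2·3
1 = −2·31 + 9·7
7⁻¹ ≡ 9 (mod 31), so k ≡ 9·1 ≡ 9 (mod 31).
x = 4 + 7·9 = 67.

67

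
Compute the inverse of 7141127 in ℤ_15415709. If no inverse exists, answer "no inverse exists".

9176730

Run Euclid on (15415709, 7141127):
15415709 = 2×7141127 + 1133455
7141127 = 6×1133455 + 340397
1133455 = 3×340397 + 112264
340397 = 3×112264 + 3605
112264 = 31×3605 + 509
3605 = 7×509 + 42
509 = 12×42 + 5
42 = 8×5 + 2
5 = 2×2 + 1
2 = 2×1 + 0
The gcd is 1. Working backward:
1 = 5 − 2·2
1 = −2·42 + 17·5
1 = 17·509 − 206·42
1 = −206·3605 + 1459·509
1 = 1459·112264 − 45435·3605
1 = −45435·340397 + 137764·112264
1 = 137764·1133455 − 458727·340397
1 = −458727·7141127 + 2890126·1133455
1 = 2890126·15415709 − 6238979·7141127
So 7141127·(-6238979) ≡ 1 (mod 15415709), and -6238979 ≡ 9176730 (mod 15415709).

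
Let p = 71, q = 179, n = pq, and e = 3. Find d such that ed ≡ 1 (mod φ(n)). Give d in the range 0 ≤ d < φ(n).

8307

φ(n) = (p−1)(q−1) = 70·178 = 12460.
Need d with 3·d ≡ 1 (mod 12460). Apply the extended Euclidean algorithm:
12460 = 4153*3 + 1
3 = 3*1 + 0
Back-substitute:
1 = 12460 − 4153·3
So 3·(-4153) ≡ 1 (mod 12460), hence d ≡ -4153 ≡ 8307 (mod 12460).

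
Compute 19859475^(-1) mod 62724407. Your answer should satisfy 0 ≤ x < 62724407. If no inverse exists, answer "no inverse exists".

11457478

Extended Euclidean algorithm:
62724407 = 3·19859475 + 3145982
19859475 = 6·3145982 + 983583
3145982 = 3·983583 + 195233
983583 = 5·195233 + 7418
195233 = 26·7418 + 2365
7418 = 3·2365 + 323
2365 = 7·323 + 104
323 = 3·104 + 11
104 = 9·11 + 5
11 = 2·5 + 1
5 = 5·1 + 0
The gcd is 1. Working backward:
1 = 11 − 2·5
1 = −2·104 + 19·11
1 = 19·323 − 59·104
1 = −59·2365 + 432·323
1 = 432·7418 − 1355·2365
1 = −1355·195233 + 35662·7418
1 = 35662·983583 − 179665·195233
1 = −179665·3145982 + 574657·983583
1 = 574657·19859475 − 3627607·3145982
1 = −3627607·62724407 + 11457478·19859475
So 19859475·11457478 ≡ 1 (mod 62724407).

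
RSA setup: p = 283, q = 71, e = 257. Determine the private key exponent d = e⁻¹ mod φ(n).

φ(n) = (p−1)(q−1) = 282·70 = 19740.
Need d with 257·d ≡ 1 (mod 19740). Apply the extended Euclidean algorithm:
19740 = 76*257 + 208
257 = 1*208 + 49
208 = 4*49 + 12
49 = 4*12 + 1
12 = 12*1 + 0
Back-substitute:
1 = 49 − 4·12
1 = −4·208 + 17·49
1 = 17·257 − 21·208
1 = −21·19740 + 1613·257
So 257·1613 ≡ 1 (mod 19740), hence d = 1613.

1613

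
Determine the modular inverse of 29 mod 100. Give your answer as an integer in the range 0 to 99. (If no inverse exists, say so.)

69

gcd(100, 29) by repeated division:
100 = 3×29 + 13
29 = 2×13 + 3
13 = 4×3 + 1
3 = 3×1 + 0
gcd = 1, so the inverse exists. Back-substitute:
1 = 13 − 4·3
1 = −4·29 + 9·13
1 = 9·100 − 31·29
Thus 29·(-31) ≡ 1 (mod 100); reducing, -31 mod 100 = 69.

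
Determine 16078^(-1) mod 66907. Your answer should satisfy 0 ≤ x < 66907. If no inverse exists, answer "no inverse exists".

Run Euclid on (66907, 16078):
66907 = 4·16078 + 2595
16078 = 6·2595 + 508
2595 = 5·508 + 55
508 = 9·55 + 13
55 = 4·13 + 3
13 = 4·3 + 1
3 = 3·1 + 0
gcd = 1, so the inverse exists. Back-substitute:
1 = 13 − 4·3
1 = −4·55 + 17·13
1 = 17·508 − 157·55
1 = −157·2595 + 802·508
1 = 802·16078 − 4969·2595
1 = −4969·66907 + 20678·16078
So 16078·20678 ≡ 1 (mod 66907).

20678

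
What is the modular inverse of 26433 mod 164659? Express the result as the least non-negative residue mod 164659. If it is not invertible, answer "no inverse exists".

no inverse exists

Euclidean algorithm on 164659, 26433:
164659 = 6×26433 + 6061
26433 = 4×6061 + 2189
6061 = 2×2189 + 1683
2189 = 1×1683 + 506
1683 = 3×506 + 165
506 = 3×165 + 11
165 = 15×11 + 0
The gcd is 11, not 1, hence no inverse exists.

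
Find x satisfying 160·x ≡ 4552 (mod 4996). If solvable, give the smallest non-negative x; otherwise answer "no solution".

First find gcd(160, 4996):
4996 = 31·160 + 36
160 = 4·36 + 16
36 = 2·16 + 4
16 = 4·4 + 0
gcd = 4 and 4 | 4552, so solutions exist. Divide through by 4: 40x ≡ 1138 (mod 1249).
Now find 40⁻¹ mod 1249:
1249 = 31·40 + 9
40 = 4·9 + 4
9 = 2·4 + 1
4 = 4·1 + 0
Back-substitute:
1 = 9 − 2·4
1 = −2·40 + 9·9
1 = 9·1249 − 281·40
So 40·(-281) ≡ 1 (mod 1249), i.e. 40⁻¹ ≡ 968.
Then x ≡ 968·1138 ≡ 1215 (mod 1249); the smallest non-negative solution is x = 1215.

1215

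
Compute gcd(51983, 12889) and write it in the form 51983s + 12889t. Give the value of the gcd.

Apply Euclid's algorithm to 51983 and 12889:
51983 = 4*12889 + 427
12889 = 30*427 + 79
427 = 5*79 + 32
79 = 2*32 + 15
32 = 2*15 + 2
15 = 7*2 + 1
2 = 2*1 + 0
gcd(51983, 12889) = 1.
Back-substituting:
1 = 15 − 7·2
1 = −7·32 + 15·15
1 = 15·79 − 37·32
1 = −37·427 + 200·79
1 = 200·12889 − 6037·427
1 = −6037·51983 + 24348·12889
So 1 = (-6037)·51983 + (24348)·12889.

1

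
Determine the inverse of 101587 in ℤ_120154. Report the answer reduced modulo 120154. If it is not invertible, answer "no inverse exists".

gcd(120154, 101587) by repeated division:
120154 = 1*101587 + 18567
101587 = 5*18567 + 8752
18567 = 2*8752 + 1063
8752 = 8*1063 + 248
1063 = 4*248 + 71
248 = 3*71 + 35
71 = 2*35 + 1
35 = 35*1 + 0
gcd = 1, so the inverse exists. Back-substitute:
1 = 71 − 2·35
1 = −2·248 + 7·71
1 = 7·1063 − 30·248
1 = −30·8752 + 247·1063
1 = 247·18567 − 524·8752
1 = −524·101587 + 2867·18567
1 = 2867·120154 − 3391·101587
So 101587·(-3391) ≡ 1 (mod 120154), and -3391 ≡ 116763 (mod 120154).

116763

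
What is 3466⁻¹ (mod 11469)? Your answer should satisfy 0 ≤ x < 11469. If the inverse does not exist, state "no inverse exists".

gcd(11469, 3466) by repeated division:
11469 = 3×3466 + 1071
3466 = 3×1071 + 253
1071 = 4×253 + 59
253 = 4×59 + 17
59 = 3×17 + 8
17 = 2×8 + 1
8 = 8×1 + 0
gcd = 1, so the inverse exists. Back-substitute:
1 = 17 − 2·8
1 = −2·59 + 7·17
1 = 7·253 − 30·59
1 = −30·1071 + 127·253
1 = 127·3466 − 411·1071
1 = −411·11469 + 1360·3466
So 3466·1360 ≡ 1 (mod 11469).

1360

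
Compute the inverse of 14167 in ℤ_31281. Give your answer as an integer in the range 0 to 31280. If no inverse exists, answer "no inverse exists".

Run Euclid on (31281, 14167):
31281 = 2*14167 + 2947
14167 = 4*2947 + 2379
2947 = 1*2379 + 568
2379 = 4*568 + 107
568 = 5*107 + 33
107 = 3*33 + 8
33 = 4*8 + 1
8 = 8*1 + 0
Since gcd(14167, 31281) = 1, back-substitute to write 1 as a combination:
1 = 33 − 4·8
1 = −4·107 + 13·33
1 = 13·568 − 69·107
1 = −69·2379 + 289·568
1 = 289·2947 − 358·2379
1 = −358·14167 + 1721·2947
1 = 1721·31281 − 3800·14167
Thus 14167·(-3800) ≡ 1 (mod 31281); reducing, -3800 mod 31281 = 27481.

27481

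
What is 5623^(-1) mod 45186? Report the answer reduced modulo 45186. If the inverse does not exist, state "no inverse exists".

34225

Extended Euclidean algorithm:
45186 = 8·5623 + 202
5623 = 27·202 + 169
202 = 1·169 + 33
169 = 5·33 + 4
33 = 8·4 + 1
4 = 4·1 + 0
The gcd is 1. Working backward:
1 = 33 − 8·4
1 = −8·169 + 41·33
1 = 41·202 − 49·169
1 = −49·5623 + 1364·202
1 = 1364·45186 − 10961·5623
Hence 5623⁻¹ ≡ -10961 ≡ 34225 (mod 45186).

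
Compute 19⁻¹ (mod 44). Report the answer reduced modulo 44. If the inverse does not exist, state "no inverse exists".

7

Apply the Euclidean algorithm to 44 and 19:
44 = 2*19 + 6
19 = 3*6 + 1
6 = 6*1 + 0
The gcd is 1. Working backward:
1 = 19 − 3·6
1 = −3·44 + 7·19
So 19·7 ≡ 1 (mod 44).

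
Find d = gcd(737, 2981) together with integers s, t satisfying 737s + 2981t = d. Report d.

11

Apply Euclid's algorithm to 2981 and 737:
2981 = 4·737 + 33
737 = 22·33 + 11
33 = 3·11 + 0
gcd(737, 2981) = 11.
Working backward:
11 = 737 − 22·33
11 = −22·2981 + 89·737
So 11 = (-22)·2981 + (89)·737.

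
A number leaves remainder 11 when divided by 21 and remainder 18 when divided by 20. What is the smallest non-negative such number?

158

Write x = 11 + 21·k. Then 21·k ≡ 18 − 11 ≡ 7 (mod 20).
Need 21⁻¹ mod 20. Extended Euclid on (20, 1):
20 = 20*1 + 0
21⁻¹ ≡ 1 (mod 20), so k ≡ 1·7 ≡ 7 (mod 20).
x = 11 + 21·7 = 158.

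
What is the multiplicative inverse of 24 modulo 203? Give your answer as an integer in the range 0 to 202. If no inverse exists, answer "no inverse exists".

Extended Euclidean algorithm:
203 = 8*24 + 11
24 = 2*11 + 2
11 = 5*2 + 1
2 = 2*1 + 0
Since gcd(24, 203) = 1, back-substitute to write 1 as a combination:
1 = 11 − 5·2
1 = −5·24 + 11·11
1 = 11·203 − 93·24
So 24·(-93) ≡ 1 (mod 203), and -93 ≡ 110 (mod 203).

110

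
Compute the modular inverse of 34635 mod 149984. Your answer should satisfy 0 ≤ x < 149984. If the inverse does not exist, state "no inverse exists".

Apply the Euclidean algorithm to 149984 and 34635:
149984 = 4·34635 + 11444
34635 = 3·11444 + 303
11444 = 37·303 + 233
303 = 1·233 + 70
233 = 3·70 + 23
70 = 3·23 + 1
23 = 23·1 + 0
The gcd is 1. Working backward:
1 = 70 − 3·23
1 = −3·233 + 10·70
1 = 10·303 − 13·233
1 = −13·11444 + 491·303
1 = 491·34635 − 1486·11444
1 = −1486·149984 + 6435·34635
So 34635·6435 ≡ 1 (mod 149984).

6435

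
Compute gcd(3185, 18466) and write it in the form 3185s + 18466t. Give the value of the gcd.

7

Euclidean algorithm:
18466 = 5*3185 + 2541
3185 = 1*2541 + 644
2541 = 3*644 + 609
644 = 1*609 + 35
609 = 17*35 + 14
35 = 2*14 + 7
14 = 2*7 + 0
gcd(3185, 18466) = 7.
Back-substituting:
7 = 35 − 2·14
7 = −2·609 + 35·35
7 = 35·644 − 37·609
7 = −37·2541 + 146·644
7 = 146·3185 − 183·2541
7 = −183·18466 + 1061·3185
So 7 = (-183)·18466 + (1061)·3185.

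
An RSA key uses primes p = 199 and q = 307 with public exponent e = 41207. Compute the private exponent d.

φ(n) = (p−1)(q−1) = 198·306 = 60588.
Need d with 41207·d ≡ 1 (mod 60588). Apply the extended Euclidean algorithm:
60588 = 1×41207 + 19381
41207 = 2×19381 + 2445
19381 = 7×2445 + 2266
2445 = 1×2266 + 179
2266 = 12×179 + 118
179 = 1×118 + 61
118 = 1×61 + 57
61 = 1×57 + 4
57 = 14×4 + 1
4 = 4×1 + 0
Back-substitute:
1 = 57 − 14·4
1 = −14·61 + 15·57
1 = 15·118 − 29·61
1 = −29·179 + 44·118
1 = 44·2266 − 557·179
1 = −557·2445 + 601·2266
1 = 601·19381 − 4764·2445
1 = −4764·41207 + 10129·19381
1 = 10129·60588 − 14893·41207
So 41207·(-14893) ≡ 1 (mod 60588), hence d ≡ -14893 ≡ 45695 (mod 60588).

45695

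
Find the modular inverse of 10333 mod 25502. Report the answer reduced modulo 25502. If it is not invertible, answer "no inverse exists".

20255

Extended Euclidean algorithm:
25502 = 2×10333 + 4836
10333 = 2×4836 + 661
4836 = 7×661 + 209
661 = 3×209 + 34
209 = 6×34 + 5
34 = 6×5 + 4
5 = 1×4 + 1
4 = 4×1 + 0
Since gcd(10333, 25502) = 1, back-substitute to write 1 as a combination:
1 = 5 − 4
1 = −34 + 7·5
1 = 7·209 − 43·34
1 = −43·661 + 136·209
1 = 136·4836 − 995·661
1 = −995·10333 + 2126·4836
1 = 2126·25502 − 5247·10333
Thus 10333·(-5247) ≡ 1 (mod 25502); reducing, -5247 mod 25502 = 20255.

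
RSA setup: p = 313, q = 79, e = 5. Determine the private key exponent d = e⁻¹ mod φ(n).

φ(n) = (p−1)(q−1) = 312·78 = 24336.
Need d with 5·d ≡ 1 (mod 24336). Apply the extended Euclidean algorithm:
24336 = 4867·5 + 1
5 = 5·1 + 0
Back-substitute:
1 = 24336 − 4867·5
So 5·(-4867) ≡ 1 (mod 24336), hence d ≡ -4867 ≡ 19469 (mod 24336).

19469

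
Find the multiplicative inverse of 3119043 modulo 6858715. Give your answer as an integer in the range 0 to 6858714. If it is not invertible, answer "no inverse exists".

4316357

Apply the Euclidean algorithm to 6858715 and 3119043:
6858715 = 2×3119043 + 620629
3119043 = 5×620629 + 15898
620629 = 39×15898 + 607
15898 = 26×607 + 116
607 = 5×116 + 27
116 = 4×27 + 8
27 = 3×8 + 3
8 = 2×3 + 2
3 = 1×2 + 1
2 = 2×1 + 0
The gcd is 1. Working backward:
1 = 3 − 2
1 = −8 + 3·3
1 = 3·27 − 10·8
1 = −10·116 + 43·27
1 = 43·607 − 225·116
1 = −225·15898 + 5893·607
1 = 5893·620629 − 230052·15898
1 = −230052·3119043 + 1156153·620629
1 = 1156153·6858715 − 2542358·3119043
Hence 3119043⁻¹ ≡ -2542358 ≡ 4316357 (mod 6858715).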